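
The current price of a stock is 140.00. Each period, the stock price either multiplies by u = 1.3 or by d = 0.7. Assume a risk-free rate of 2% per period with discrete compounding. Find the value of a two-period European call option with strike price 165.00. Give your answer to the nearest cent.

19.58

Risk-neutral probability p = (1 + 0.02 − 0.7)/(1.3 − 0.7) = 0.3200/0.6000 = 0.5333
Terminal stock prices: S_uu = 236.6, S_ud = 127.4, S_dd = 68.6
Terminal payoffs (S − K): max(71.6, 0) = 71.6, max(-37.6, 0) = 0, max(-96.4, 0) = 0
Node u (S = 182): V_u = 1/1.02·[0.5333·71.6000 + 0.4667·0.0000] = 37.4379
Node d (S = 98): V_d = 1/1.02·[0.5333·0.0000 + 0.4667·0.0000] = 0.0000
Node 0 (S = 140): V_0 = 1/1.02·[0.5333·37.4379 + 0.4667·0.0000] = 19.5754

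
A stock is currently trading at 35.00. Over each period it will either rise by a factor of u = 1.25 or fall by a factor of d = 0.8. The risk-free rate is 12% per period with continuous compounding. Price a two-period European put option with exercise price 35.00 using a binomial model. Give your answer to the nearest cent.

Risk-neutral probability p = (e^0.12 − 0.8)/(1.25 − 0.8) = 0.3275/0.4500 = 0.7278
Terminal stock prices: S_uu = 54.69, S_ud = 35, S_dd = 22.4
Terminal payoffs (K − S): max(-19.69, 0) = 0, max(0, 0) = 0, max(12.6, 0) = 12.6
Node u (S = 43.75): V_u = e^(−0.12)·[0.7278·0.0000 + 0.2722·0.0000] = 0.0000
Node d (S = 28): V_d = e^(−0.12)·[0.7278·0.0000 + 0.2722·12.6000] = 3.0422
Node 0 (S = 35): V_0 = e^(−0.12)·[0.7278·0.0000 + 0.2722·3.0422] = 0.7345

0.73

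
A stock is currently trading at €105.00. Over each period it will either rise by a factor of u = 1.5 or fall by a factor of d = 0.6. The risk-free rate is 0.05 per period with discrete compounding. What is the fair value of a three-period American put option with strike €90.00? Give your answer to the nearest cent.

Risk-neutral probability p = (1 + 0.05 − 0.6)/(1.5 − 0.6) = 0.4500/0.9000 = 0.5000
Terminal stock prices: S_uuu = 354.4, S_uud = 141.8, S_udd = 56.7, S_ddd = 22.68
Terminal payoffs (K − S): max(-264.4, 0) = 0, max(-51.75, 0) = 0, max(33.3, 0) = 33.3, max(67.32, 0) = 67.32
Node uu (S = 236.2): continuation = 1/1.05·[0.5000·0.0000 + 0.5000·0.0000] = 0.0000; exercise value = 0.0000 ≤ continuation, so V_uu = 0.0000
Node ud (S = 94.5): continuation = 1/1.05·[0.5000·0.0000 + 0.5000·33.3000] = 15.8571; exercise value = 0.0000 ≤ continuation, so V_ud = 15.8571
Node dd (S = 37.8): continuation = 1/1.05·[0.5000·33.3000 + 0.5000·67.3200] = 47.9143; exercise value = 52.2000 > continuation, so V_dd = 52.2000 (exercise)
Node u (S = 157.5): continuation = 1/1.05·[0.5000·0.0000 + 0.5000·15.8571] = 7.5510; exercise value = 0.0000 ≤ continuation, so V_u = 7.5510
Node d (S = 63): continuation = 1/1.05·[0.5000·15.8571 + 0.5000·52.2000] = 32.4082; exercise value = 27.0000 ≤ continuation, so V_d = 32.4082
Node 0 (S = 105): continuation = 1/1.05·[0.5000·7.5510 + 0.5000·32.4082] = 19.0282; exercise value = 0.0000 ≤ continuation, so V_0 = 19.0282

€19.03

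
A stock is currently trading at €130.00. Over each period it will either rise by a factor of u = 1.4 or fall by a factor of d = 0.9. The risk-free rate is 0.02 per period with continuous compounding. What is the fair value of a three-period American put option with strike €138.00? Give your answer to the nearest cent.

€18.13

Risk-neutral probability p = (e^0.02 − 0.9)/(1.4 − 0.9) = 0.1202/0.5000 = 0.2404
Terminal stock prices: S_uuu = 356.7, S_uud = 229.3, S_udd = 147.4, S_ddd = 94.77
Terminal payoffs (K − S): max(-218.7, 0) = 0, max(-91.32, 0) = 0, max(-9.42, 0) = 0, max(43.23, 0) = 43.23
Node uu (S = 254.8): continuation = e^(−0.02)·[0.2404·0.0000 + 0.7596·0.0000] = 0.0000; exercise value = 0.0000 ≤ continuation, so V_uu = 0.0000
Node ud (S = 163.8): continuation = e^(−0.02)·[0.2404·0.0000 + 0.7596·0.0000] = 0.0000; exercise value = 0.0000 ≤ continuation, so V_ud = 0.0000
Node dd (S = 105.3): continuation = e^(−0.02)·[0.2404·0.0000 + 0.7596·43.2300] = 32.1872; exercise value = 32.7000 > continuation, so V_dd = 32.7000 (exercise)
Node u (S = 182): continuation = e^(−0.02)·[0.2404·0.0000 + 0.7596·0.0000] = 0.0000; exercise value = 0.0000 ≤ continuation, so V_u = 0.0000
Node d (S = 117): continuation = e^(−0.02)·[0.2404·0.0000 + 0.7596·32.7000] = 24.3470; exercise value = 21.0000 ≤ continuation, so V_d = 24.3470
Node 0 (S = 130): continuation = e^(−0.02)·[0.2404·0.0000 + 0.7596·24.3470] = 18.1277; exercise value = 8.0000 ≤ continuation, so V_0 = 18.1277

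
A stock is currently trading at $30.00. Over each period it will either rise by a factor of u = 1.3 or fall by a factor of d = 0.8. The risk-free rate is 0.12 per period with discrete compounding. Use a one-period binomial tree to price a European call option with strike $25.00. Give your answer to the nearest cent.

Risk-neutral probability p = (1 + 0.12 − 0.8)/(1.3 − 0.8) = 0.3200/0.5000 = 0.6400
Terminal stock prices: S_u = 39, S_d = 24
Terminal payoffs (S − K): max(14, 0) = 14, max(-1, 0) = 0
Node 0 (S = 30): V_0 = 1/1.12·[0.6400·14.0000 + 0.3600·0.0000] = 8.0000

$8.00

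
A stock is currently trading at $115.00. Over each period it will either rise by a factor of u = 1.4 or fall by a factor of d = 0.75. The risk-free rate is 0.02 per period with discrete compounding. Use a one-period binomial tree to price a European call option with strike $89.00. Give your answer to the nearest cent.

Risk-neutral probability p = (1 + 0.02 − 0.75)/(1.4 − 0.75) = 0.2700/0.6500 = 0.4154
Terminal stock prices: S_u = 161, S_d = 86.25
Terminal payoffs (S − K): max(72, 0) = 72, max(-2.75, 0) = 0
Node 0 (S = 115): V_0 = 1/1.02·[0.4154·72.0000 + 0.5846·0.0000] = 29.3213

$29.32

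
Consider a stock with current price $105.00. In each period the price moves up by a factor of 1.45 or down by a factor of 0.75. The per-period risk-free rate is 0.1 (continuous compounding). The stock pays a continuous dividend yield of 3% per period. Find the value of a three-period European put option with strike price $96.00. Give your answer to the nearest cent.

$9.09

Per-period risk-free factor R = e^0.1 = 1.1052; dividend-adjusted growth = e^(0.1−0.03) = 1.0725.
Risk-neutral probability p = (1.0725 − 0.75)/(1.45 − 0.75) = 0.3225/0.7000 = 0.4607
Terminal stock prices: S_uuu = 320.1, S_uud = 165.6, S_udd = 85.64, S_ddd = 44.3
Terminal payoffs (K − S): max(-224.1, 0) = 0, max(-69.57, 0) = 0, max(10.36, 0) = 10.36, max(51.7, 0) = 51.7
Node uu (S = 220.8): V_uu = e^(−0.1)·[0.4607·0.0000 + 0.5393·0.0000] = 0.0000
Node ud (S = 114.2): V_ud = e^(−0.1)·[0.4607·0.0000 + 0.5393·10.3594] = 5.0549
Node dd (S = 59.06): V_dd = e^(−0.1)·[0.4607·10.3594 + 0.5393·51.7031] = 29.5475
Node u (S = 152.2): V_u = e^(−0.1)·[0.4607·0.0000 + 0.5393·5.0549] = 2.4666
Node d (S = 78.75): V_d = e^(−0.1)·[0.4607·5.0549 + 0.5393·29.5475] = 16.5251
Node 0 (S = 105): V_0 = e^(−0.1)·[0.4607·2.4666 + 0.5393·16.5251] = 9.0918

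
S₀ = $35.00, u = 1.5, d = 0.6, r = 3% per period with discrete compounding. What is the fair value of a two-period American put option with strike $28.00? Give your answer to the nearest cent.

Risk-neutral probability p = (1 + 0.03 − 0.6)/(1.5 − 0.6) = 0.4300/0.9000 = 0.4778
Terminal stock prices: S_uu = 78.75, S_ud = 31.5, S_dd = 12.6
Terminal payoffs (K − S): max(-50.75, 0) = 0, max(-3.5, 0) = 0, max(15.4, 0) = 15.4
Node u (S = 52.5): continuation = 1/1.03·[0.4778·0.0000 + 0.5222·0.0000] = 0.0000; exercise value = 0.0000 ≤ continuation, so V_u = 0.0000
Node d (S = 21): continuation = 1/1.03·[0.4778·0.0000 + 0.5222·15.4000] = 7.8080; exercise value = 7.0000 ≤ continuation, so V_d = 7.8080
Node 0 (S = 35): continuation = 1/1.03·[0.4778·0.0000 + 0.5222·7.8080] = 3.9587; exercise value = 0.0000 ≤ continuation, so V_0 = 3.9587

$3.96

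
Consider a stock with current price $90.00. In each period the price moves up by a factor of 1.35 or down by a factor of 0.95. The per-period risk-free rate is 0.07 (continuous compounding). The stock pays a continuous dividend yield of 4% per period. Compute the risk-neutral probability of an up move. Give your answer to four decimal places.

p = 0.2011

Per-period risk-free factor R = e^0.07 = 1.0725; dividend-adjusted growth = e^(0.07−0.04) = 1.0305.
Risk-neutral probability p = (1.0305 − 0.95)/(1.35 − 0.95) = 0.0805/0.4000 = 0.2011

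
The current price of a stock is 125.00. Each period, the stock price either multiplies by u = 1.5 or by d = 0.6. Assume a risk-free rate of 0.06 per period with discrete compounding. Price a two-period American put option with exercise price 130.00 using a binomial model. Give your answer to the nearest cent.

Risk-neutral probability p = (1 + 0.06 − 0.6)/(1.5 − 0.6) = 0.4600/0.9000 = 0.5111
Terminal stock prices: S_uu = 281.2, S_ud = 112.5, S_dd = 45
Terminal payoffs (K − S): max(-151.2, 0) = 0, max(17.5, 0) = 17.5, max(85, 0) = 85
Node u (S = 187.5): continuation = 1/1.06·[0.5111·0.0000 + 0.4889·17.5000] = 8.0713; exercise value = 0.0000 ≤ continuation, so V_u = 8.0713
Node d (S = 75): continuation = 1/1.06·[0.5111·17.5000 + 0.4889·85.0000] = 47.6415; exercise value = 55.0000 > continuation, so V_d = 55.0000 (exercise)
Node 0 (S = 125): continuation = 1/1.06·[0.5111·8.0713 + 0.4889·55.0000] = 29.2587; exercise value = 5.0000 ≤ continuation, so V_0 = 29.2587

29.26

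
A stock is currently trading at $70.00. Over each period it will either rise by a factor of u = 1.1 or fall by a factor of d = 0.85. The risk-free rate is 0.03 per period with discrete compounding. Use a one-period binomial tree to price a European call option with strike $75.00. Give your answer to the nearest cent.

$1.40

Risk-neutral probability p = (1 + 0.03 − 0.85)/(1.1 − 0.85) = 0.1800/0.2500 = 0.7200
Terminal stock prices: S_u = 77, S_d = 59.5
Terminal payoffs (S − K): max(2, 0) = 2, max(-15.5, 0) = 0
Node 0 (S = 70): V_0 = 1/1.03·[0.7200·2.0000 + 0.2800·0.0000] = 1.3981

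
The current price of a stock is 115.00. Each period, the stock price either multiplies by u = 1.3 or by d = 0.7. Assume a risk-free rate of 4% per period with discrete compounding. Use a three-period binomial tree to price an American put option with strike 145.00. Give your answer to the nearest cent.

37.14

Risk-neutral probability p = (1 + 0.04 − 0.7)/(1.3 − 0.7) = 0.3400/0.6000 = 0.5667
Terminal stock prices: S_uuu = 252.7, S_uud = 136, S_udd = 73.25, S_ddd = 39.44
Terminal payoffs (K − S): max(-107.7, 0) = 0, max(8.955, 0) = 8.955, max(71.75, 0) = 71.75, max(105.6, 0) = 105.6
Node uu (S = 194.4): continuation = 1/1.04·[0.5667·0.0000 + 0.4333·8.9550] = 3.7312; exercise value = 0.0000 ≤ continuation, so V_uu = 3.7312
Node ud (S = 104.6): continuation = 1/1.04·[0.5667·8.9550 + 0.4333·71.7450] = 34.7731; exercise value = 40.3500 > continuation, so V_ud = 40.3500 (exercise)
Node dd (S = 56.35): continuation = 1/1.04·[0.5667·71.7450 + 0.4333·105.5550] = 83.0731; exercise value = 88.6500 > continuation, so V_dd = 88.6500 (exercise)
Node u (S = 149.5): continuation = 1/1.04·[0.5667·3.7312 + 0.4333·40.3500] = 18.8456; exercise value = 0.0000 ≤ continuation, so V_u = 18.8456
Node d (S = 80.5): continuation = 1/1.04·[0.5667·40.3500 + 0.4333·88.6500] = 58.9231; exercise value = 64.5000 > continuation, so V_d = 64.5000 (exercise)
Node 0 (S = 115): continuation = 1/1.04·[0.5667·18.8456 + 0.4333·64.5000] = 37.1434; exercise value = 30.0000 ≤ continuation, so V_0 = 37.1434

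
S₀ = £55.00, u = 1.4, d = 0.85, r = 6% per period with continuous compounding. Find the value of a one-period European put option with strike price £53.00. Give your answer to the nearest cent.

Risk-neutral probability p = (e^0.06 − 0.85)/(1.4 − 0.85) = 0.2118/0.5500 = 0.3852
Terminal stock prices: S_u = 77, S_d = 46.75
Terminal payoffs (K − S): max(-24, 0) = 0, max(6.25, 0) = 6.25
Node 0 (S = 55): V_0 = e^(−0.06)·[0.3852·0.0000 + 0.6148·6.2500] = 3.6190

£3.62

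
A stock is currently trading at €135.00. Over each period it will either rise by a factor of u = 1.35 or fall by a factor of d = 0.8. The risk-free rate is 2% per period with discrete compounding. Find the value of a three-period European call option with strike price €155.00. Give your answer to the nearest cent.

€22.04

Risk-neutral probability p = (1 + 0.02 − 0.8)/(1.35 − 0.8) = 0.2200/0.5500 = 0.4000
Terminal stock prices: S_uuu = 332.2, S_uud = 196.8, S_udd = 116.6, S_ddd = 69.12
Terminal payoffs (S − K): max(177.2, 0) = 177.2, max(41.83, 0) = 41.83, max(-38.36, 0) = 0, max(-85.88, 0) = 0
Node uu (S = 246): V_uu = 1/1.02·[0.4000·177.1506 + 0.6000·41.8300] = 94.0767
Node ud (S = 145.8): V_ud = 1/1.02·[0.4000·41.8300 + 0.6000·0.0000] = 16.4039
Node dd (S = 86.4): V_dd = 1/1.02·[0.4000·0.0000 + 0.6000·0.0000] = 0.0000
Node u (S = 182.2): V_u = 1/1.02·[0.4000·94.0767 + 0.6000·16.4039] = 46.5422
Node d (S = 108): V_d = 1/1.02·[0.4000·16.4039 + 0.6000·0.0000] = 6.4329
Node 0 (S = 135): V_0 = 1/1.02·[0.4000·46.5422 + 0.6000·6.4329] = 22.0359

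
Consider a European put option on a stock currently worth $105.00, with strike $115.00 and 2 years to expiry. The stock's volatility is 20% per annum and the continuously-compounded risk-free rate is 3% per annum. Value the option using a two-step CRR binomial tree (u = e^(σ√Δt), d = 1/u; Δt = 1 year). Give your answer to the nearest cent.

$14.14

CRR parameters: u = e^(σ√Δt) = e^(0.2·√1) = 1.2214, d = 1/u = 0.8187
Per-period rate: rΔt = 0.03·1 = 0.03, so R = e^0.03 = 1.0305
Risk-neutral probability p = (e^0.03 − 0.8187)/(1.2214 − 0.8187) = 0.2117/0.4027 = 0.5258
Terminal stock prices: S_uu = 156.6, S_ud = 105, S_dd = 70.38
Terminal payoffs (K − S): max(-41.64, 0) = 0, max(10, 0) = 10, max(44.62, 0) = 44.62
Node u (S = 128.2): V_u = e^(−0.03)·[0.5258·0.0000 + 0.4742·10.0000] = 4.6019
Node d (S = 85.97): V_d = e^(−0.03)·[0.5258·10.0000 + 0.4742·44.6164] = 25.6345
Node 0 (S = 105): V_0 = e^(−0.03)·[0.5258·4.6019 + 0.4742·25.6345] = 14.1448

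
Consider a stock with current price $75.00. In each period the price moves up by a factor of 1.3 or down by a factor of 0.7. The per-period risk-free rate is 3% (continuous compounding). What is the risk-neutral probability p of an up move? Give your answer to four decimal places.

Risk-neutral probability p = (e^0.03 − 0.7)/(1.3 − 0.7) = 0.3305/0.6000 = 0.5508

p = 0.5508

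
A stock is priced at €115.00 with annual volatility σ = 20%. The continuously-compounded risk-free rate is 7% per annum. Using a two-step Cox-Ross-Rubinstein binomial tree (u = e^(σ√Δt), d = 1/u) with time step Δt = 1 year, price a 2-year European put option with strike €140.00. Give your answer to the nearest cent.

CRR parameters: u = e^(σ√Δt) = e^(0.2·√1) = 1.2214, d = 1/u = 0.8187
Per-period rate: rΔt = 0.07·1 = 0.07, so R = e^0.07 = 1.0725
Risk-neutral probability p = (e^0.07 − 0.8187)/(1.2214 − 0.8187) = 0.2538/0.4027 = 0.6302
Terminal stock prices: S_uu = 171.6, S_ud = 115, S_dd = 77.09
Terminal payoffs (K − S): max(-31.56, 0) = 0, max(25, 0) = 25, max(62.91, 0) = 62.91
Node u (S = 140.5): V_u = e^(−0.07)·[0.6302·0.0000 + 0.3698·25.0000] = 8.6192
Node d (S = 94.15): V_d = e^(−0.07)·[0.6302·25.0000 + 0.3698·62.9132] = 36.3811
Node 0 (S = 115): V_0 = e^(−0.07)·[0.6302·8.6192 + 0.3698·36.3811] = 17.6079

€17.61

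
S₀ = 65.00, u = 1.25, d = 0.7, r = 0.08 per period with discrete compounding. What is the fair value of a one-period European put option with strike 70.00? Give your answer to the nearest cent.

7.01

Risk-neutral probability p = (1 + 0.08 − 0.7)/(1.25 − 0.7) = 0.3800/0.5500 = 0.6909
Terminal stock prices: S_u = 81.25, S_d = 45.5
Terminal payoffs (K − S): max(-11.25, 0) = 0, max(24.5, 0) = 24.5
Node 0 (S = 65): V_0 = 1/1.08·[0.6909·0.0000 + 0.3091·24.5000] = 7.0118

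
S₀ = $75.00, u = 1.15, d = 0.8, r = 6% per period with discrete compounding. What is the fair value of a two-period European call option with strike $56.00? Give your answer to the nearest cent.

Risk-neutral probability p = (1 + 0.06 − 0.8)/(1.15 − 0.8) = 0.2600/0.3500 = 0.7429
Terminal stock prices: S_uu = 99.19, S_ud = 69, S_dd = 48
Terminal payoffs (S − K): max(43.19, 0) = 43.19, max(13, 0) = 13, max(-8, 0) = 0
Node u (S = 86.25): V_u = 1/1.06·[0.7429·43.1875 + 0.2571·13.0000] = 33.4198
Node d (S = 60): V_d = 1/1.06·[0.7429·13.0000 + 0.2571·0.0000] = 9.1105
Node 0 (S = 75): V_0 = 1/1.06·[0.7429·33.4198 + 0.2571·9.1105] = 25.6310

$25.63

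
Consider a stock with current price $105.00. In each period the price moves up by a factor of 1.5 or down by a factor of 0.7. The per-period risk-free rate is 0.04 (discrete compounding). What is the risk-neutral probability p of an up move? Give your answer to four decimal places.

p = 0.4250

Risk-neutral probability p = (1 + 0.04 − 0.7)/(1.5 − 0.7) = 0.3400/0.8000 = 0.4250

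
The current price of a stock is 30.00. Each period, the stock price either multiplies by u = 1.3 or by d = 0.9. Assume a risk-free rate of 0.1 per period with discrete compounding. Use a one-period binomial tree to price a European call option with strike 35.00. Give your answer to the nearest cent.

1.82

Risk-neutral probability p = (1 + 0.1 − 0.9)/(1.3 − 0.9) = 0.2000/0.4000 = 0.5000
Terminal stock prices: S_u = 39, S_d = 27
Terminal payoffs (S − K): max(4, 0) = 4, max(-8, 0) = 0
Node 0 (S = 30): V_0 = 1/1.1·[0.5000·4.0000 + 0.5000·0.0000] = 1.8182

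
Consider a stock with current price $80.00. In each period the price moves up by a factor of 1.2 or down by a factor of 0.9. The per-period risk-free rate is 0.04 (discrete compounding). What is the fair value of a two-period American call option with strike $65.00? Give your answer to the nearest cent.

Risk-neutral probability p = (1 + 0.04 − 0.9)/(1.2 − 0.9) = 0.1400/0.3000 = 0.4667
Terminal stock prices: S_uu = 115.2, S_ud = 86.4, S_dd = 64.8
Terminal payoffs (S − K): max(50.2, 0) = 50.2, max(21.4, 0) = 21.4, max(-0.2, 0) = 0
Node u (S = 96): continuation = 1/1.04·[0.4667·50.2000 + 0.5333·21.4000] = 33.5000; exercise value = 31.0000 ≤ continuation, so V_u = 33.5000
Node d (S = 72): continuation = 1/1.04·[0.4667·21.4000 + 0.5333·0.0000] = 9.6026; exercise value = 7.0000 ≤ continuation, so V_d = 9.6026
Node 0 (S = 80): continuation = 1/1.04·[0.4667·33.5000 + 0.5333·9.6026] = 19.9564; exercise value = 15.0000 ≤ continuation, so V_0 = 19.9564

$19.96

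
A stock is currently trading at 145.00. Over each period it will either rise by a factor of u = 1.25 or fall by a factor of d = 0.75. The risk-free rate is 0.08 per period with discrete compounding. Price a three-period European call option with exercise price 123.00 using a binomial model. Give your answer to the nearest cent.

Risk-neutral probability p = (1 + 0.08 − 0.75)/(1.25 − 0.75) = 0.3300/0.5000 = 0.6600
Terminal stock prices: S_uuu = 283.2, S_uud = 169.9, S_udd = 102, S_ddd = 61.17
Terminal payoffs (S − K): max(160.2, 0) = 160.2, max(46.92, 0) = 46.92, max(-21.05, 0) = 0, max(-61.83, 0) = 0
Node uu (S = 226.6): V_uu = 1/1.08·[0.6600·160.2031 + 0.3400·46.9219] = 112.6736
Node ud (S = 135.9): V_ud = 1/1.08·[0.6600·46.9219 + 0.3400·0.0000] = 28.6745
Node dd (S = 81.56): V_dd = 1/1.08·[0.6600·0.0000 + 0.3400·0.0000] = 0.0000
Node u (S = 181.2): V_u = 1/1.08·[0.6600·112.6736 + 0.3400·28.6745] = 77.8832
Node d (S = 108.8): V_d = 1/1.08·[0.6600·28.6745 + 0.3400·0.0000] = 17.5233
Node 0 (S = 145): V_0 = 1/1.08·[0.6600·77.8832 + 0.3400·17.5233] = 53.1119

53.11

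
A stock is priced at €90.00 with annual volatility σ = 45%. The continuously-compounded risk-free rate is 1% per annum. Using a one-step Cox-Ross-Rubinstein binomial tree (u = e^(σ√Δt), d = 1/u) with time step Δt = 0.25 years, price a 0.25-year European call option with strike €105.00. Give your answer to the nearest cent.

CRR parameters: u = e^(σ√Δt) = e^(0.45·√0.25) = 1.2523, d = 1/u = 0.7985
Per-period rate: rΔt = 0.01·0.25 = 0.0025, so R = e^0.0025 = 1.0025
Risk-neutral probability p = (e^0.0025 − 0.7985)/(1.2523 − 0.7985) = 0.2040/0.4538 = 0.4495
Terminal stock prices: S_u = 112.7, S_d = 71.87
Terminal payoffs (S − K): max(7.709, 0) = 7.709, max(-33.13, 0) = 0
Node 0 (S = 90): V_0 = e^(−0.0025)·[0.4495·7.7090 + 0.5505·0.0000] = 3.4566

€3.46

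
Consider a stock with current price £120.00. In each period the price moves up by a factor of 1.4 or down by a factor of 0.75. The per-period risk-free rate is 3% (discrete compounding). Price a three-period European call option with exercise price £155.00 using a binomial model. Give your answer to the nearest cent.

Risk-neutral probability p = (1 + 0.03 − 0.75)/(1.4 − 0.75) = 0.2800/0.6500 = 0.4308
Terminal stock prices: S_uuu = 329.3, S_uud = 176.4, S_udd = 94.5, S_ddd = 50.62
Terminal payoffs (S − K): max(174.3, 0) = 174.3, max(21.4, 0) = 21.4, max(-60.5, 0) = 0, max(-104.4, 0) = 0
Node uu (S = 235.2): V_uu = 1/1.03·[0.4308·174.2800 + 0.5692·21.4000] = 84.7146
Node ud (S = 126): V_ud = 1/1.03·[0.4308·21.4000 + 0.5692·0.0000] = 8.9500
Node dd (S = 67.5): V_dd = 1/1.03·[0.4308·0.0000 + 0.5692·0.0000] = 0.0000
Node u (S = 168): V_u = 1/1.03·[0.4308·84.7146 + 0.5692·8.9500] = 40.3757
Node d (S = 90): V_d = 1/1.03·[0.4308·8.9500 + 0.5692·0.0000] = 3.7431
Node 0 (S = 120): V_0 = 1/1.03·[0.4308·40.3757 + 0.5692·3.7431] = 18.9547

£18.95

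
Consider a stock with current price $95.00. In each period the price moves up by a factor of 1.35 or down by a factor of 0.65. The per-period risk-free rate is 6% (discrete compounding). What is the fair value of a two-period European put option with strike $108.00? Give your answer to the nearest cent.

$21.01

Risk-neutral probability p = (1 + 0.06 − 0.65)/(1.35 − 0.65) = 0.4100/0.7000 = 0.5857
Terminal stock prices: S_uu = 173.1, S_ud = 83.36, S_dd = 40.14
Terminal payoffs (K − S): max(-65.14, 0) = 0, max(24.64, 0) = 24.64, max(67.86, 0) = 67.86
Node u (S = 128.2): V_u = 1/1.06·[0.5857·0.0000 + 0.4143·24.6375] = 9.6292
Node d (S = 61.75): V_d = 1/1.06·[0.5857·24.6375 + 0.4143·67.8625] = 40.1368
Node 0 (S = 95): V_0 = 1/1.06·[0.5857·9.6292 + 0.4143·40.1368] = 21.0076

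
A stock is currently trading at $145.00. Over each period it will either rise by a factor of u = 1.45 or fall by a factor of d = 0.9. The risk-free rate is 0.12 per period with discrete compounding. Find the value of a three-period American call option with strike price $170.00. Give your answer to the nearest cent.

$33.88

Risk-neutral probability p = (1 + 0.12 − 0.9)/(1.45 − 0.9) = 0.2200/0.5500 = 0.4000
Terminal stock prices: S_uuu = 442.1, S_uud = 274.4, S_udd = 170.3, S_ddd = 105.7
Terminal payoffs (S − K): max(272.1, 0) = 272.1, max(104.4, 0) = 104.4, max(0.3025, 0) = 0.3025, max(-64.29, 0) = 0
Node uu (S = 304.9): continuation = 1/1.12·[0.4000·272.0506 + 0.6000·104.3763] = 153.0768; exercise value = 134.8625 ≤ continuation, so V_uu = 153.0768
Node ud (S = 189.2): continuation = 1/1.12·[0.4000·104.3763 + 0.6000·0.3025] = 37.4393; exercise value = 19.2250 ≤ continuation, so V_ud = 37.4393
Node dd (S = 117.5): continuation = 1/1.12·[0.4000·0.3025 + 0.6000·0.0000] = 0.1080; exercise value = 0.0000 ≤ continuation, so V_dd = 0.1080
Node u (S = 210.2): continuation = 1/1.12·[0.4000·153.0768 + 0.6000·37.4393] = 74.7270; exercise value = 40.2500 ≤ continuation, so V_u = 74.7270
Node d (S = 130.5): continuation = 1/1.12·[0.4000·37.4393 + 0.6000·0.1080] = 13.4290; exercise value = 0.0000 ≤ continuation, so V_d = 13.4290
Node 0 (S = 145): continuation = 1/1.12·[0.4000·74.7270 + 0.6000·13.4290] = 33.8824; exercise value = 0.0000 ≤ continuation, so V_0 = 33.8824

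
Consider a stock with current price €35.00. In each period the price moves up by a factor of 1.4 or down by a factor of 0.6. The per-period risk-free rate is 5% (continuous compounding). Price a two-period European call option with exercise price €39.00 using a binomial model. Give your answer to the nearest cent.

Risk-neutral probability p = (e^0.05 − 0.6)/(1.4 − 0.6) = 0.4513/0.8000 = 0.5641
Terminal stock prices: S_uu = 68.6, S_ud = 29.4, S_dd = 12.6
Terminal payoffs (S − K): max(29.6, 0) = 29.6, max(-9.6, 0) = 0, max(-26.4, 0) = 0
Node u (S = 49): V_u = e^(−0.05)·[0.5641·29.6000 + 0.4359·0.0000] = 15.8827
Node d (S = 21): V_d = e^(−0.05)·[0.5641·0.0000 + 0.4359·0.0000] = 0.0000
Node 0 (S = 35): V_0 = e^(−0.05)·[0.5641·15.8827 + 0.4359·0.0000] = 8.5223

€8.52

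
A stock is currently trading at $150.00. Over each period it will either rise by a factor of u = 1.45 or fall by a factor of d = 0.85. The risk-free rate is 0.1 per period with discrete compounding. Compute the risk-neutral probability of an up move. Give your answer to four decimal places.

p = 0.4167

Risk-neutral probability p = (1 + 0.1 − 0.85)/(1.45 − 0.85) = 0.2500/0.6000 = 0.4167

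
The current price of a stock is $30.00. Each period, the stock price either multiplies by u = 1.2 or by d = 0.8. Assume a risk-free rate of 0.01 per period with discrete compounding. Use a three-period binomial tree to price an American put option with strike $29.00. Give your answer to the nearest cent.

$3.54

Risk-neutral probability p = (1 + 0.01 − 0.8)/(1.2 − 0.8) = 0.2100/0.4000 = 0.5250
Terminal stock prices: S_uuu = 51.84, S_uud = 34.56, S_udd = 23.04, S_ddd = 15.36
Terminal payoffs (K − S): max(-22.84, 0) = 0, max(-5.56, 0) = 0, max(5.96, 0) = 5.96, max(13.64, 0) = 13.64
Node uu (S = 43.2): continuation = 1/1.01·[0.5250·0.0000 + 0.4750·0.0000] = 0.0000; exercise value = 0.0000 ≤ continuation, so V_uu = 0.0000
Node ud (S = 28.8): continuation = 1/1.01·[0.5250·0.0000 + 0.4750·5.9600] = 2.8030; exercise value = 0.2000 ≤ continuation, so V_ud = 2.8030
Node dd (S = 19.2): continuation = 1/1.01·[0.5250·5.9600 + 0.4750·13.6400] = 9.5129; exercise value = 9.8000 > continuation, so V_dd = 9.8000 (exercise)
Node u (S = 36): continuation = 1/1.01·[0.5250·0.0000 + 0.4750·2.8030] = 1.3182; exercise value = 0.0000 ≤ continuation, so V_u = 1.3182
Node d (S = 24): continuation = 1/1.01·[0.5250·2.8030 + 0.4750·9.8000] = 6.0659; exercise value = 5.0000 ≤ continuation, so V_d = 6.0659
Node 0 (S = 30): continuation = 1/1.01·[0.5250·1.3182 + 0.4750·6.0659] = 3.5380; exercise value = 0.0000 ≤ continuation, so V_0 = 3.5380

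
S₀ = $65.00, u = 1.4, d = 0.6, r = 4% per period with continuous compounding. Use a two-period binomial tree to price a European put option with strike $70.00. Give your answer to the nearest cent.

$15.71

Risk-neutral probability p = (e^0.04 − 0.6)/(1.4 − 0.6) = 0.4408/0.8000 = 0.5510
Terminal stock prices: S_uu = 127.4, S_ud = 54.6, S_dd = 23.4
Terminal payoffs (K − S): max(-57.4, 0) = 0, max(15.4, 0) = 15.4, max(46.6, 0) = 46.6
Node u (S = 91): V_u = e^(−0.04)·[0.5510·0.0000 + 0.4490·15.4000] = 6.6433
Node d (S = 39): V_d = e^(−0.04)·[0.5510·15.4000 + 0.4490·46.6000] = 28.2553
Node 0 (S = 65): V_0 = e^(−0.04)·[0.5510·6.6433 + 0.4490·28.2553] = 15.7058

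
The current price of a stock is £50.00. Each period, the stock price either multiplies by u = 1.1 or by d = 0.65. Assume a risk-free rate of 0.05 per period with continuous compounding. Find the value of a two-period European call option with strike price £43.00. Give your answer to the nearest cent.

£12.59

Risk-neutral probability p = (e^0.05 − 0.65)/(1.1 − 0.65) = 0.4013/0.4500 = 0.8917
Terminal stock prices: S_uu = 60.5, S_ud = 35.75, S_dd = 21.13
Terminal payoffs (S − K): max(17.5, 0) = 17.5, max(-7.25, 0) = 0, max(-21.87, 0) = 0
Node u (S = 55): V_u = e^(−0.05)·[0.8917·17.5000 + 0.1083·0.0000] = 14.8439
Node d (S = 32.5): V_d = e^(−0.05)·[0.8917·0.0000 + 0.1083·0.0000] = 0.0000
Node 0 (S = 50): V_0 = e^(−0.05)·[0.8917·14.8439 + 0.1083·0.0000] = 12.5910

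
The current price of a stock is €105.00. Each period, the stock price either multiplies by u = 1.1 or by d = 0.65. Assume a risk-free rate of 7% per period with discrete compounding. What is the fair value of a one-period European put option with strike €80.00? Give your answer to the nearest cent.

€0.73

Risk-neutral probability p = (1 + 0.07 − 0.65)/(1.1 − 0.65) = 0.4200/0.4500 = 0.9333
Terminal stock prices: S_u = 115.5, S_d = 68.25
Terminal payoffs (K − S): max(-35.5, 0) = 0, max(11.75, 0) = 11.75
Node 0 (S = 105): V_0 = 1/1.07·[0.9333·0.0000 + 0.0667·11.7500] = 0.7321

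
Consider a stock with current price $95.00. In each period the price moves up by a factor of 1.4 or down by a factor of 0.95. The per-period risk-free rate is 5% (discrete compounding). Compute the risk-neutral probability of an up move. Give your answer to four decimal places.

p = 0.2222

Risk-neutral probability p = (1 + 0.05 − 0.95)/(1.4 − 0.95) = 0.1000/0.4500 = 0.2222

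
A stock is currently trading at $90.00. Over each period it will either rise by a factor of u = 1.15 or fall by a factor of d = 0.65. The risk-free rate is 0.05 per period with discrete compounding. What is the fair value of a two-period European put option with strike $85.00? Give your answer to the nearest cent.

$6.85

Risk-neutral probability p = (1 + 0.05 − 0.65)/(1.15 − 0.65) = 0.4000/0.5000 = 0.8000
Terminal stock prices: S_uu = 119, S_ud = 67.27, S_dd = 38.03
Terminal payoffs (K − S): max(-34.02, 0) = 0, max(17.73, 0) = 17.73, max(46.97, 0) = 46.97
Node u (S = 103.5): V_u = 1/1.05·[0.8000·0.0000 + 0.2000·17.7250] = 3.3762
Node d (S = 58.5): V_d = 1/1.05·[0.8000·17.7250 + 0.2000·46.9750] = 22.4524
Node 0 (S = 90): V_0 = 1/1.05·[0.8000·3.3762 + 0.2000·22.4524] = 6.8490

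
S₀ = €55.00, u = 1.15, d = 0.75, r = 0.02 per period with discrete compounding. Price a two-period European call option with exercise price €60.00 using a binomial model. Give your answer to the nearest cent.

€5.58

Risk-neutral probability p = (1 + 0.02 − 0.75)/(1.15 − 0.75) = 0.2700/0.4000 = 0.6750
Terminal stock prices: S_uu = 72.74, S_ud = 47.44, S_dd = 30.94
Terminal payoffs (S − K): max(12.74, 0) = 12.74, max(-12.56, 0) = 0, max(-29.06, 0) = 0
Node u (S = 63.25): V_u = 1/1.02·[0.6750·12.7375 + 0.3250·0.0000] = 8.4292
Node d (S = 41.25): V_d = 1/1.02·[0.6750·0.0000 + 0.3250·0.0000] = 0.0000
Node 0 (S = 55): V_0 = 1/1.02·[0.6750·8.4292 + 0.3250·0.0000] = 5.5782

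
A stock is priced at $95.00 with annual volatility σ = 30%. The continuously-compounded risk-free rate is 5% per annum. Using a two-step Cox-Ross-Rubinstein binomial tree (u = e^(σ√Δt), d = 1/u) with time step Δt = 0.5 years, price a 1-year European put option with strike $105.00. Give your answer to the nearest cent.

CRR parameters: u = e^(σ√Δt) = e^(0.3·√0.5) = 1.2363, d = 1/u = 0.8089
Per-period rate: rΔt = 0.05·0.5 = 0.025, so R = e^0.025 = 1.0253
Risk-neutral probability p = (e^0.025 − 0.8089)/(1.2363 − 0.8089) = 0.2165/0.4275 = 0.5064
Terminal stock prices: S_uu = 145.2, S_ud = 95, S_dd = 62.15
Terminal payoffs (K − S): max(-40.2, 0) = 0, max(10, 0) = 10, max(42.85, 0) = 42.85
Node u (S = 117.4): V_u = e^(−0.025)·[0.5064·0.0000 + 0.4936·10.0000] = 4.8142
Node d (S = 76.84): V_d = e^(−0.025)·[0.5064·10.0000 + 0.4936·42.8461] = 25.5660
Node 0 (S = 95): V_0 = e^(−0.025)·[0.5064·4.8142 + 0.4936·25.5660] = 14.6858

$14.69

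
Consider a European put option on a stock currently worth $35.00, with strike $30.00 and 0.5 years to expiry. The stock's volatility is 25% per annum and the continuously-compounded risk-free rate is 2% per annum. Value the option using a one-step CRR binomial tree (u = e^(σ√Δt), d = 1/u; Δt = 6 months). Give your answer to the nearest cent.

$0.34

CRR parameters: u = e^(σ√Δt) = e^(0.25·√0.5) = 1.1934, d = 1/u = 0.8380
Per-period rate: rΔt = 0.02·0.5 = 0.01, so R = e^0.01 = 1.0101
Risk-neutral probability p = (e^0.01 − 0.8380)/(1.1934 − 0.8380) = 0.1721/0.3554 = 0.4842
Terminal stock prices: S_u = 41.77, S_d = 29.33
Terminal payoffs (K − S): max(-11.77, 0) = 0, max(0.6712, 0) = 0.6712
Node 0 (S = 35): V_0 = e^(−0.01)·[0.4842·0.0000 + 0.5158·0.6712] = 0.3427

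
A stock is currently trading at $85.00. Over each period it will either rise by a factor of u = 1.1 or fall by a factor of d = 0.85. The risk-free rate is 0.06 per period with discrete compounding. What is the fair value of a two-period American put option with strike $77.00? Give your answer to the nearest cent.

Risk-neutral probability p = (1 + 0.06 − 0.85)/(1.1 − 0.85) = 0.2100/0.2500 = 0.8400
Terminal stock prices: S_uu = 102.9, S_ud = 79.48, S_dd = 61.41
Terminal payoffs (K − S): max(-25.85, 0) = 0, max(-2.475, 0) = 0, max(15.59, 0) = 15.59
Node u (S = 93.5): continuation = 1/1.06·[0.8400·0.0000 + 0.1600·0.0000] = 0.0000; exercise value = 0.0000 ≤ continuation, so V_u = 0.0000
Node d (S = 72.25): continuation = 1/1.06·[0.8400·0.0000 + 0.1600·15.5875] = 2.3528; exercise value = 4.7500 > continuation, so V_d = 4.7500 (exercise)
Node 0 (S = 85): continuation = 1/1.06·[0.8400·0.0000 + 0.1600·4.7500] = 0.7170; exercise value = 0.0000 ≤ continuation, so V_0 = 0.7170

$0.72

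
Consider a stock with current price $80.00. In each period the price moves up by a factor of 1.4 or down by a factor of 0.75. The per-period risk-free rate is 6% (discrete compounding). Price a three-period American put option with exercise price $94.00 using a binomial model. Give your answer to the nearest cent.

Risk-neutral probability p = (1 + 0.06 − 0.75)/(1.4 − 0.75) = 0.3100/0.6500 = 0.4769
Terminal stock prices: S_uuu = 219.5, S_uud = 117.6, S_udd = 63, S_ddd = 33.75
Terminal payoffs (K − S): max(-125.5, 0) = 0, max(-23.6, 0) = 0, max(31, 0) = 31, max(60.25, 0) = 60.25
Node uu (S = 156.8): continuation = 1/1.06·[0.4769·0.0000 + 0.5231·0.0000] = 0.0000; exercise value = 0.0000 ≤ continuation, so V_uu = 0.0000
Node ud (S = 84): continuation = 1/1.06·[0.4769·0.0000 + 0.5231·31.0000] = 15.2975; exercise value = 10.0000 ≤ continuation, so V_ud = 15.2975
Node dd (S = 45): continuation = 1/1.06·[0.4769·31.0000 + 0.5231·60.2500] = 43.6792; exercise value = 49.0000 > continuation, so V_dd = 49.0000 (exercise)
Node u (S = 112): continuation = 1/1.06·[0.4769·0.0000 + 0.5231·15.2975] = 7.5489; exercise value = 0.0000 ≤ continuation, so V_u = 7.5489
Node d (S = 60): continuation = 1/1.06·[0.4769·15.2975 + 0.5231·49.0000] = 31.0628; exercise value = 34.0000 > continuation, so V_d = 34.0000 (exercise)
Node 0 (S = 80): continuation = 1/1.06·[0.4769·7.5489 + 0.5231·34.0000] = 20.1744; exercise value = 14.0000 ≤ continuation, so V_0 = 20.1744

$20.17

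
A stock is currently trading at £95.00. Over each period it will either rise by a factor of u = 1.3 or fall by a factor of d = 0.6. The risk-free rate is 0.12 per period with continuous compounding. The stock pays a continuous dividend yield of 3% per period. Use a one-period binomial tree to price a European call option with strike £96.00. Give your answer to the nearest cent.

Per-period risk-free factor R = e^0.12 = 1.1275; dividend-adjusted growth = e^(0.12−0.03) = 1.0942.
Risk-neutral probability p = (1.0942 − 0.6)/(1.3 − 0.6) = 0.4942/0.7000 = 0.7060
Terminal stock prices: S_u = 123.5, S_d = 57
Terminal payoffs (S − K): max(27.5, 0) = 27.5, max(-39, 0) = 0
Node 0 (S = 95): V_0 = e^(−0.12)·[0.7060·27.5000 + 0.2940·0.0000] = 17.2187

£17.22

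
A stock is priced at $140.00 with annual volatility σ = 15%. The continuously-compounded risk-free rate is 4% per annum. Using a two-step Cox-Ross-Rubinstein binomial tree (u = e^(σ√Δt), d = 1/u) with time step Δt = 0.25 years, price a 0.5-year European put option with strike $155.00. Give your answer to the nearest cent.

CRR parameters: u = e^(σ√Δt) = e^(0.15·√0.25) = 1.0779, d = 1/u = 0.9277
Per-period rate: rΔt = 0.04·0.25 = 0.01, so R = e^0.01 = 1.0101
Risk-neutral probability p = (e^0.01 − 0.9277)/(1.0779 − 0.9277) = 0.0823/0.1501 = 0.5482
Terminal stock prices: S_uu = 162.7, S_ud = 140, S_dd = 120.5
Terminal payoffs (K − S): max(-7.657, 0) = 0, max(15, 0) = 15, max(34.5, 0) = 34.5
Node u (S = 150.9): V_u = e^(−0.01)·[0.5482·0.0000 + 0.4518·15.0000] = 6.7096
Node d (S = 129.9): V_d = e^(−0.01)·[0.5482·15.0000 + 0.4518·34.5009] = 23.5736
Node 0 (S = 140): V_0 = e^(−0.01)·[0.5482·6.7096 + 0.4518·23.5736] = 14.1863

$14.19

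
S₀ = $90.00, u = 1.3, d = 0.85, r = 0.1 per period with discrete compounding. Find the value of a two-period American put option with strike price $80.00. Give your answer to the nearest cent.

Risk-neutral probability p = (1 + 0.1 − 0.85)/(1.3 − 0.85) = 0.2500/0.4500 = 0.5556
Terminal stock prices: S_uu = 152.1, S_ud = 99.45, S_dd = 65.02
Terminal payoffs (K − S): max(-72.1, 0) = 0, max(-19.45, 0) = 0, max(14.98, 0) = 14.98
Node u (S = 117): continuation = 1/1.1·[0.5556·0.0000 + 0.4444·0.0000] = 0.0000; exercise value = 0.0000 ≤ continuation, so V_u = 0.0000
Node d (S = 76.5): continuation = 1/1.1·[0.5556·0.0000 + 0.4444·14.9750] = 6.0505; exercise value = 3.5000 ≤ continuation, so V_d = 6.0505
Node 0 (S = 90): continuation = 1/1.1·[0.5556·0.0000 + 0.4444·6.0505] = 2.4446; exercise value = 0.0000 ≤ continuation, so V_0 = 2.4446

$2.44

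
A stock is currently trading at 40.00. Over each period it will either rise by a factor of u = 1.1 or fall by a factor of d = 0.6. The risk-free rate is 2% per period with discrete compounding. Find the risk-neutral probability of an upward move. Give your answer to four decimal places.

p = 0.8400

Risk-neutral probability p = (1 + 0.02 − 0.6)/(1.1 − 0.6) = 0.4200/0.5000 = 0.8400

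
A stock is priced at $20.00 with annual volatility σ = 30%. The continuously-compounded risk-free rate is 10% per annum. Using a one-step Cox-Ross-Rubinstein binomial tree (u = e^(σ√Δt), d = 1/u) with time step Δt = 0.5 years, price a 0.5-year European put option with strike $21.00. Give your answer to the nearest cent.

CRR parameters: u = e^(σ√Δt) = e^(0.3·√0.5) = 1.2363, d = 1/u = 0.8089
Per-period rate: rΔt = 0.1·0.5 = 0.05, so R = e^0.05 = 1.0513
Risk-neutral probability p = (e^0.05 − 0.8089)/(1.2363 − 0.8089) = 0.2424/0.4275 = 0.5671
Terminal stock prices: S_u = 24.73, S_d = 16.18
Terminal payoffs (K − S): max(-3.726, 0) = 0, max(4.823, 0) = 4.823
Node 0 (S = 20): V_0 = e^(−0.05)·[0.5671·0.0000 + 0.4329·4.8228] = 1.9859

$1.99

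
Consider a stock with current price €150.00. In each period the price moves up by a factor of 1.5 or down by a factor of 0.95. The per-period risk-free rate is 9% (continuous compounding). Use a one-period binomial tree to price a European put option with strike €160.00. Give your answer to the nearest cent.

€11.80

Risk-neutral probability p = (e^0.09 − 0.95)/(1.5 − 0.95) = 0.1442/0.5500 = 0.2621
Terminal stock prices: S_u = 225, S_d = 142.5
Terminal payoffs (K − S): max(-65, 0) = 0, max(17.5, 0) = 17.5
Node 0 (S = 150): V_0 = e^(−0.09)·[0.2621·0.0000 + 0.7379·17.5000] = 11.8013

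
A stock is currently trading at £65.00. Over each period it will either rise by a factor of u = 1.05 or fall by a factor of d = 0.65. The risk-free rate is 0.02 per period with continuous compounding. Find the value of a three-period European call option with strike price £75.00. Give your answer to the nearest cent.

£0.18

Risk-neutral probability p = (e^0.02 − 0.65)/(1.05 − 0.65) = 0.3702/0.4000 = 0.9255
Terminal stock prices: S_uuu = 75.25, S_uud = 46.58, S_udd = 28.84, S_ddd = 17.85
Terminal payoffs (S − K): max(0.2456, 0) = 0.2456, max(-28.42, 0) = 0, max(-46.16, 0) = 0, max(-57.15, 0) = 0
Node uu (S = 71.66): V_uu = e^(−0.02)·[0.9255·0.2456 + 0.0745·0.0000] = 0.2228
Node ud (S = 44.36): V_ud = e^(−0.02)·[0.9255·0.0000 + 0.0745·0.0000] = 0.0000
Node dd (S = 27.46): V_dd = e^(−0.02)·[0.9255·0.0000 + 0.0745·0.0000] = 0.0000
Node u (S = 68.25): V_u = e^(−0.02)·[0.9255·0.2228 + 0.0745·0.0000] = 0.2021
Node d (S = 42.25): V_d = e^(−0.02)·[0.9255·0.0000 + 0.0745·0.0000] = 0.0000
Node 0 (S = 65): V_0 = e^(−0.02)·[0.9255·0.2021 + 0.0745·0.0000] = 0.1834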